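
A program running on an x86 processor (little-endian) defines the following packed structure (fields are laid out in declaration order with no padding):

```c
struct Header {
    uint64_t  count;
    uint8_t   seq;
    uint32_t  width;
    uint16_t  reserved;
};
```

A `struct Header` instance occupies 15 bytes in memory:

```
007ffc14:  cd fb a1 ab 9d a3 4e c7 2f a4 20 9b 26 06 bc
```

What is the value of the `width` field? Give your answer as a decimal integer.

647700644

`width` follows `count` (8 B), `seq` (1 B), so it starts at offset 8 + 1 = 9 and occupies 4 bytes.
Bytes at offsets 9..12: A4 20 9B 26.
Little-endian stores the least-significant byte at the lowest address.
Reassemble most-significant byte first: 26 9B 20 A4 → 0x269B20A4.
0x269B20A4 = 647700644.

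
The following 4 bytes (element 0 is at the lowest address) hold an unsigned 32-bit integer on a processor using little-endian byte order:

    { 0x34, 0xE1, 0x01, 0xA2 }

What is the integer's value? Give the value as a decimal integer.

Little-endian stores the least-significant byte at the lowest address.
Reassemble most-significant byte first: A2 01 E1 34 → 0xA201E134.
0xA201E134 = 2718032180.

2718032180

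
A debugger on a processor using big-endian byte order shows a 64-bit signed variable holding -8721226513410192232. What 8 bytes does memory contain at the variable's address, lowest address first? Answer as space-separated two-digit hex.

86 F7 FA B1 6E 77 8C 98

Two's complement of -8721226513410192232 in 64 bits: 8721226513410192232 = 0x7908054E91887368; invert → 0x86F7FAB16E778C97; add 1 → 0x86F7FAB16E778C98.
Split into bytes (most-significant first): 86 F7 FA B1 6E 77 8C 98.
In big-endian order the high byte comes first in memory.
So the memory order matches the most-significant-first order: 86 F7 FA B1 6E 77 8C 98.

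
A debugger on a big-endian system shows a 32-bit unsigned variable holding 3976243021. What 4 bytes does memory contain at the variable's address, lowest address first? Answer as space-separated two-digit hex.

ED 00 A7 4D

3976243021 in hexadecimal, padded to 32 bits, is 0xED00A74D.
Split into bytes (most-significant first): ED 00 A7 4D.
Big-endian: lowest address holds the most-significant byte.
So the memory order matches the most-significant-first order: ED 00 A7 4D.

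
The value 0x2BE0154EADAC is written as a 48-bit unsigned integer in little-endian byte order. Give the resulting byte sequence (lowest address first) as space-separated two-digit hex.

AC AD 4E 15 E0 2B

Split into bytes (most-significant first): 2B E0 15 4E AD AC.
In little-endian order the low byte comes first in memory.
So at ascending addresses the bytes are AC AD 4E 15 E0 2B.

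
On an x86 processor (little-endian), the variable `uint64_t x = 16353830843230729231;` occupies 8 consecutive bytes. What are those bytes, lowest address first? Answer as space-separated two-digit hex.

16353830843230729231 in hexadecimal, padded to 64 bits, is 0xE2F47A816F98340F.
Split into bytes (most-significant first): E2 F4 7A 81 6F 98 34 0F.
Little-endian: lowest address holds the least-significant byte.
So at ascending addresses the bytes are 0F 34 98 6F 81 7A F4 E2.

0F 34 98 6F 81 7A F4 E2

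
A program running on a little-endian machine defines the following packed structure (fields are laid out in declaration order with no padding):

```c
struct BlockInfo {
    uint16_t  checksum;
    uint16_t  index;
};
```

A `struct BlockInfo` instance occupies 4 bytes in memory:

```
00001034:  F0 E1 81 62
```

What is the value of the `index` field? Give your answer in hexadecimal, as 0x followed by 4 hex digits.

`index` follows `checksum` (2 bytes), so it starts at byte offset 2 and occupies 2 bytes.
Bytes at offsets 2..3: 81 62.
Little-endian: lowest address holds the least-significant byte.
Reassemble most-significant byte first: 62 81 → 0x6281.

0x6281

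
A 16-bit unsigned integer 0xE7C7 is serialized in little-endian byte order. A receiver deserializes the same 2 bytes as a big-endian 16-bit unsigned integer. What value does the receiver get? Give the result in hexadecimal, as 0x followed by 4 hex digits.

Stored little-endian, the bytes at ascending addresses are C7 E7.
Read back as big-endian, the last byte is least significant, giving 0xC7E7.

0xC7E7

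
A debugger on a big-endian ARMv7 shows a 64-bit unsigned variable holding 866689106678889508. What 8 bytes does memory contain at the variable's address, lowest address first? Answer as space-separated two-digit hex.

0C 07 19 26 8E 4B BC 24

866689106678889508 in hexadecimal, padded to 64 bits, is 0x0C0719268E4BBC24.
Split into bytes (most-significant first): 0C 07 19 26 8E 4B BC 24.
In big-endian order the high byte comes first in memory.
So the memory order matches the most-significant-first order: 0C 07 19 26 8E 4B BC 24.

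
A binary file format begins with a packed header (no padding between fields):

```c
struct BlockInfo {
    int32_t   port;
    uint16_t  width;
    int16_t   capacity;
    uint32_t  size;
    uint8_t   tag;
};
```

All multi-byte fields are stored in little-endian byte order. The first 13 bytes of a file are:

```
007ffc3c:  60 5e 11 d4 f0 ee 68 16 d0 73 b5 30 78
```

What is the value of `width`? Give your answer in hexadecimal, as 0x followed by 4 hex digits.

`width` follows `port` (4 bytes), so it starts at byte offset 4 and occupies 2 bytes.
Bytes at offsets 4..5: F0 EE.
Little-endian: lowest address holds the least-significant byte.
Reassemble most-significant byte first: EE F0 → 0xEEF0.

0xEEF0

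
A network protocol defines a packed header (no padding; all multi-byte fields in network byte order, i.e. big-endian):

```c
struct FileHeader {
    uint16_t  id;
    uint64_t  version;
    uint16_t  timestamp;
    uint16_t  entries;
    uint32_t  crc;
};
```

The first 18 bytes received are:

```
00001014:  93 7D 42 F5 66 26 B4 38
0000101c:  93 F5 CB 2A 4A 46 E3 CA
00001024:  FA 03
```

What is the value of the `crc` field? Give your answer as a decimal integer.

`crc` follows `id` (2 B), `version` (8 B), `timestamp` (2 B), `entries` (2 B), so it starts at offset 2 + 8 + 2 + 2 = 14 and occupies 4 bytes.
Bytes at offsets 14..17: E3 CA FA 03.
Big-endian: lowest address holds the most-significant byte.
The bytes are already most-significant first: 0xE3CAFA03.
0xE3CAFA03 = 3821730307.

3821730307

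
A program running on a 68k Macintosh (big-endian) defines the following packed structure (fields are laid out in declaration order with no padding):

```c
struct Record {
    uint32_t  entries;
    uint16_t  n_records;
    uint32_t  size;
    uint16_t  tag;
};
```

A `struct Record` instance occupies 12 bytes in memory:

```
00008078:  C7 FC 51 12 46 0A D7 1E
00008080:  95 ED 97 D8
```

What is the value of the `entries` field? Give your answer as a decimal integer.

3355201810

`entries` is the first field, at byte offset 0, occupying 4 bytes.
Bytes at offsets 0..3: C7 FC 51 12.
In big-endian order the high byte comes first in memory.
The bytes are already most-significant first: 0xC7FC5112.
0xC7FC5112 = 3355201810.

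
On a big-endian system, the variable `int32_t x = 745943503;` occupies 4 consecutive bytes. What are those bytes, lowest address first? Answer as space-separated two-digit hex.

2C 76 31 CF

745943503 in hexadecimal, padded to 32 bits, is 0x2C7631CF.
Split into bytes (most-significant first): 2C 76 31 CF.
Big-endian stores the most-significant byte at the lowest address.
So the memory order matches the most-significant-first order: 2C 76 31 CF.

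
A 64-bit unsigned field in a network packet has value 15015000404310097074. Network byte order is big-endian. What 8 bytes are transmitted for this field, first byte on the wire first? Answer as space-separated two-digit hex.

15015000404310097074 in hexadecimal, padded to 64 bits, is 0xD05FFF50993FFCB2.
Split into bytes (most-significant first): D0 5F FF 50 99 3F FC B2.
Big-endian: lowest address holds the most-significant byte.
So the memory order matches the most-significant-first order: D0 5F FF 50 99 3F FC B2.

D0 5F FF 50 99 3F FC B2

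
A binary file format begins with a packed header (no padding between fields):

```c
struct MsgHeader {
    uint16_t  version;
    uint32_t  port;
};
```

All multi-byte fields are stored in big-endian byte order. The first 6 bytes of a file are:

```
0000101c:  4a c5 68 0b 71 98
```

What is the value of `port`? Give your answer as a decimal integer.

1745580440

`port` follows `version` (2 bytes), so it starts at byte offset 2 and occupies 4 bytes.
Bytes at offsets 2..5: 68 0B 71 98.
In big-endian order the high byte comes first in memory.
The bytes are already most-significant first: 0x680B7198.
0x680B7198 = 1745580440.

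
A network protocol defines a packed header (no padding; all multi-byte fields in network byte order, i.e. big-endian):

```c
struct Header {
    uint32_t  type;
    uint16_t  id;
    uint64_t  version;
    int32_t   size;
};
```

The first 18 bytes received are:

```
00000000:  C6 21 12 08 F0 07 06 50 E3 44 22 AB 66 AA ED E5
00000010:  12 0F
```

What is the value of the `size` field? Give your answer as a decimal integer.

-303754737

`size` follows `type` (4 B), `id` (2 B), `version` (8 B), so it starts at offset 4 + 2 + 8 = 14 and occupies 4 bytes.
Bytes at offsets 14..17: ED E5 12 0F.
Big-endian: lowest address holds the most-significant byte.
The bytes are already most-significant first: 0xEDE5120F.
Top bit is set, so as a signed 32-bit value this is 0xEDE5120F − 2^32 = -303754737.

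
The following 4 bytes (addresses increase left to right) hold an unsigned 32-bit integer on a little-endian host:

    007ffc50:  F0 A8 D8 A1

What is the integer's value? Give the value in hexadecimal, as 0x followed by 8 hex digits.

0xA1D8A8F0

Little-endian: lowest address holds the least-significant byte.
Reassemble most-significant byte first: A1 D8 A8 F0 → 0xA1D8A8F0.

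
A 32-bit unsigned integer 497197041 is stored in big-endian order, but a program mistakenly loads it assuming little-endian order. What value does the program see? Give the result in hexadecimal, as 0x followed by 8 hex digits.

0xF19FA21D

497197041 in 32-bit hexadecimal is 0x1DA29FF1.
Stored big-endian, the bytes at ascending addresses are 1D A2 9F F1.
Read back as little-endian, the first byte is least significant, giving 0xF19FA21D.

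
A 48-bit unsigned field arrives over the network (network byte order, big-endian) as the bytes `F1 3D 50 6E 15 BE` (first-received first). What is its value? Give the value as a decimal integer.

Big-endian stores the most-significant byte at the lowest address.
The bytes are already most-significant first: 0xF13D506E15BE.
0xF13D506E15BE = 265245644690878.

265245644690878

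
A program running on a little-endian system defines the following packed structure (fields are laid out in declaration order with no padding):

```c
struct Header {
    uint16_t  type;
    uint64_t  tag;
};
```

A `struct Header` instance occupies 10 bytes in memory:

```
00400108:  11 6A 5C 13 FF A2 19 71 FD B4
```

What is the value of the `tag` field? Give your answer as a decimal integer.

13041704450857571164

`tag` follows `type` (2 bytes), so it starts at byte offset 2 and occupies 8 bytes.
Bytes at offsets 2..9: 5C 13 FF A2 19 71 FD B4.
Little-endian stores the least-significant byte at the lowest address.
Reassemble most-significant byte first: B4 FD 71 19 A2 FF 13 5C → 0xB4FD7119A2FF135C.
0xB4FD7119A2FF135C = 13041704450857571164.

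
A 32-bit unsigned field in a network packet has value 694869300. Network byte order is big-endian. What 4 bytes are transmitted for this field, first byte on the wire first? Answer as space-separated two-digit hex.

694869300 in hexadecimal, padded to 32 bits, is 0x296ADD34.
Split into bytes (most-significant first): 29 6A DD 34.
Big-endian: lowest address holds the most-significant byte.
So the memory order matches the most-significant-first order: 29 6A DD 34.

29 6A DD 34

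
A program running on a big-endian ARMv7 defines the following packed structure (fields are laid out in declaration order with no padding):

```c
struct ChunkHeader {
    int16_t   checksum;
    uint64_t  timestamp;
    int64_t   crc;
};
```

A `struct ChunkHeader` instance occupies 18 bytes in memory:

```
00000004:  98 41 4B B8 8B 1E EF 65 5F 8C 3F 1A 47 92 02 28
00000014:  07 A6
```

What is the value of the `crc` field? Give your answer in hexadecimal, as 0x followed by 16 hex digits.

0x3F1A4792022807A6

`crc` follows `checksum` (2 B), `timestamp` (8 B), so it starts at offset 2 + 8 = 10 and occupies 8 bytes.
Bytes at offsets 10..17: 3F 1A 47 92 02 28 07 A6.
Big-endian stores the most-significant byte at the lowest address.
The bytes are already most-significant first: 0x3F1A4792022807A6.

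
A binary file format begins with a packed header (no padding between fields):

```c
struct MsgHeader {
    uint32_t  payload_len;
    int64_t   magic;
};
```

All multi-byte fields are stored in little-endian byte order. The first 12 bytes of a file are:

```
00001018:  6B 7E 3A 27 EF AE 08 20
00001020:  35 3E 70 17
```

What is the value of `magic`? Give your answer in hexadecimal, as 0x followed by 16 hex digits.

`magic` follows `payload_len` (4 bytes), so it starts at byte offset 4 and occupies 8 bytes.
Bytes at offsets 4..11: EF AE 08 20 35 3E 70 17.
Little-endian stores the least-significant byte at the lowest address.
Reassemble most-significant byte first: 17 70 3E 35 20 08 AE EF → 0x17703E352008AEEF.

0x17703E352008AEEF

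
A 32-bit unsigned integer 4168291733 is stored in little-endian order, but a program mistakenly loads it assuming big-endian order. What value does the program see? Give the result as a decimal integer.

4168291733 in 32-bit hexadecimal is 0xF8731595.
Stored little-endian, the bytes at ascending addresses are 95 15 73 F8.
Read back as big-endian, the last byte is least significant, giving 0x951573F8.
0x951573F8 = 2501211128.

2501211128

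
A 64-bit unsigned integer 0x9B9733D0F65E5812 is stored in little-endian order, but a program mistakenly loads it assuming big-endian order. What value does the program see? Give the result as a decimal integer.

1321910904781248411

Stored little-endian, the bytes at ascending addresses are 12 58 5E F6 D0 33 97 9B.
Read back as big-endian, the last byte is least significant, giving 0x12585EF6D033979B.
0x12585EF6D033979B = 1321910904781248411.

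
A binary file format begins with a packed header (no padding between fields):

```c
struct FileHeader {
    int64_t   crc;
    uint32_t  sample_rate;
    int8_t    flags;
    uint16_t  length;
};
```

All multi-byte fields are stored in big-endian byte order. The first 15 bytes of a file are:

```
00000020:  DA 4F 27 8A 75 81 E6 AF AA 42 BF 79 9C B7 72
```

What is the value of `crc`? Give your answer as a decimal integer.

-2715908574650702161

`crc` is the first field, at byte offset 0, occupying 8 bytes.
Bytes at offsets 0..7: DA 4F 27 8A 75 81 E6 AF.
Big-endian: lowest address holds the most-significant byte.
The bytes are already most-significant first: 0xDA4F278A7581E6AF.
Top bit is set, so as a signed 64-bit value this is 0xDA4F278A7581E6AF − 2^64 = -2715908574650702161.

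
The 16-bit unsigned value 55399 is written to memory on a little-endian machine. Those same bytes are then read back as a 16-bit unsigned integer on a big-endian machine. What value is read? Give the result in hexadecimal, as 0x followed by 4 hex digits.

55399 in 16-bit hexadecimal is 0xD867.
Stored little-endian, the bytes at ascending addresses are 67 D8.
Read back as big-endian, the last byte is least significant, giving 0x67D8.

0x67D8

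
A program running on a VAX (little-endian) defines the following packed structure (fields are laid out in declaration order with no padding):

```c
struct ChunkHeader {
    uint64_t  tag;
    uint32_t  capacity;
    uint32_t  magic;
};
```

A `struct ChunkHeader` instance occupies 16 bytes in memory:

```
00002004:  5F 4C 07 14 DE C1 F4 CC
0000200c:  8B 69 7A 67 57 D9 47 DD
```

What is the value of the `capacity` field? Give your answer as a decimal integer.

1736075659

`capacity` follows `tag` (8 bytes), so it starts at byte offset 8 and occupies 4 bytes.
Bytes at offsets 8..11: 8B 69 7A 67.
Little-endian stores the least-significant byte at the lowest address.
Reassemble most-significant byte first: 67 7A 69 8B → 0x677A698B.
0x677A698B = 1736075659.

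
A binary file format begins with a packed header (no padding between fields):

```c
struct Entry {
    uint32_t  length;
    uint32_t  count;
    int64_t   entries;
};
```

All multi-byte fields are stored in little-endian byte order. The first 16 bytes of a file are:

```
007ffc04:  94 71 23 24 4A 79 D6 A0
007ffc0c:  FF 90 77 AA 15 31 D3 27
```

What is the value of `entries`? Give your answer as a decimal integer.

2869691356689174783

`entries` follows `length` (4 B), `count` (4 B), so it starts at offset 4 + 4 = 8 and occupies 8 bytes.
Bytes at offsets 8..15: FF 90 77 AA 15 31 D3 27.
Little-endian stores the least-significant byte at the lowest address.
Reassemble most-significant byte first: 27 D3 31 15 AA 77 90 FF → 0x27D33115AA7790FF.
0x27D33115AA7790FF = 2869691356689174783.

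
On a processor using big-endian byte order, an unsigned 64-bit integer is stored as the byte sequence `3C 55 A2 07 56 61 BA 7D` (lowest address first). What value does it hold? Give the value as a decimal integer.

4347559167693798013

Big-endian stores the most-significant byte at the lowest address.
The bytes are already most-significant first: 0x3C55A2075661BA7D.
0x3C55A2075661BA7D = 4347559167693798013.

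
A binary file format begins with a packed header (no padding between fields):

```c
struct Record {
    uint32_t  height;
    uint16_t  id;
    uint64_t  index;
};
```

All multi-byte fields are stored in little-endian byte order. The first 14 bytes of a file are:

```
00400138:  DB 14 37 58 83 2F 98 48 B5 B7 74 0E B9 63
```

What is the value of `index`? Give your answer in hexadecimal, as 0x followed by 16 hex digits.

0x63B90E74B7B54898

`index` follows `height` (4 B), `id` (2 B), so it starts at offset 4 + 2 = 6 and occupies 8 bytes.
Bytes at offsets 6..13: 98 48 B5 B7 74 0E B9 63.
In little-endian order the low byte comes first in memory.
Reassemble most-significant byte first: 63 B9 0E 74 B7 B5 48 98 → 0x63B90E74B7B54898.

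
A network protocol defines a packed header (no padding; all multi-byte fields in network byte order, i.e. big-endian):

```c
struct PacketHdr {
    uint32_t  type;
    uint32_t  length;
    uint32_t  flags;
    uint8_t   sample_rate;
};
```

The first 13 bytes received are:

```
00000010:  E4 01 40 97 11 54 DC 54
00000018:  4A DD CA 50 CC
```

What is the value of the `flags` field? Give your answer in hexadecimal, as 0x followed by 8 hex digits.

`flags` follows `type` (4 B), `length` (4 B), so it starts at offset 4 + 4 = 8 and occupies 4 bytes.
Bytes at offsets 8..11: 4A DD CA 50.
In big-endian order the high byte comes first in memory.
The bytes are already most-significant first: 0x4ADDCA50.

0x4ADDCA50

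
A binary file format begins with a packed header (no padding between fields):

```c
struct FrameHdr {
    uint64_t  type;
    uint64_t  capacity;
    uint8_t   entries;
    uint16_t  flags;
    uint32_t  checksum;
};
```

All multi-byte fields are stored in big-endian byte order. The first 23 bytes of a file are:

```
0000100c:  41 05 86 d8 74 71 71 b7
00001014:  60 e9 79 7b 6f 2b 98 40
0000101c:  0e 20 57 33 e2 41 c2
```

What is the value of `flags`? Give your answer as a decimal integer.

8279

`flags` follows `type` (8 B), `capacity` (8 B), `entries` (1 B), so it starts at offset 8 + 8 + 1 = 17 and occupies 2 bytes.
Bytes at offsets 17..18: 20 57.
In big-endian order the high byte comes first in memory.
The bytes are already most-significant first: 0x2057.
0x2057 = 8279.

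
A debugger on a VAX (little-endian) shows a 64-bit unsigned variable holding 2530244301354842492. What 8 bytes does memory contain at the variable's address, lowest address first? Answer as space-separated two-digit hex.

2530244301354842492 in hexadecimal, padded to 64 bits, is 0x231D3BC94936397C.
Split into bytes (most-significant first): 23 1D 3B C9 49 36 39 7C.
Little-endian: lowest address holds the least-significant byte.
So at ascending addresses the bytes are 7C 39 36 49 C9 3B 1D 23.

7C 39 36 49 C9 3B 1D 23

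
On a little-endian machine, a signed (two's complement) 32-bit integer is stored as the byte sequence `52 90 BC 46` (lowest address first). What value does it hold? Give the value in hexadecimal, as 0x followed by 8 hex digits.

0x46BC9052

In little-endian order the low byte comes first in memory.
Reassemble most-significant byte first: 46 BC 90 52 → 0x46BC9052.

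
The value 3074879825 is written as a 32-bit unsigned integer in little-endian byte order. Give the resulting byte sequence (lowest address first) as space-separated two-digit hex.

51 F1 46 B7

3074879825 in hexadecimal, padded to 32 bits, is 0xB746F151.
Split into bytes (most-significant first): B7 46 F1 51.
Little-endian stores the least-significant byte at the lowest address.
So at ascending addresses the bytes are 51 F1 46 B7.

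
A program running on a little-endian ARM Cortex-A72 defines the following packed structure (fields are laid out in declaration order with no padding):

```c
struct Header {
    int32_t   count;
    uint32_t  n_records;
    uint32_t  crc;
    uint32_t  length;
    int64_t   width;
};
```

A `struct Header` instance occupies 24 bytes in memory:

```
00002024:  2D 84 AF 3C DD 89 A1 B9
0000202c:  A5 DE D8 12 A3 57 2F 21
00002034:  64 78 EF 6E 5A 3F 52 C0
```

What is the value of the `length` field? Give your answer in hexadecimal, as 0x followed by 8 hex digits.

`length` follows `count` (4 B), `n_records` (4 B), `crc` (4 B), so it starts at offset 4 + 4 + 4 = 12 and occupies 4 bytes.
Bytes at offsets 12..15: A3 57 2F 21.
In little-endian order the low byte comes first in memory.
Reassemble most-significant byte first: 21 2F 57 A3 → 0x212F57A3.

0x212F57A3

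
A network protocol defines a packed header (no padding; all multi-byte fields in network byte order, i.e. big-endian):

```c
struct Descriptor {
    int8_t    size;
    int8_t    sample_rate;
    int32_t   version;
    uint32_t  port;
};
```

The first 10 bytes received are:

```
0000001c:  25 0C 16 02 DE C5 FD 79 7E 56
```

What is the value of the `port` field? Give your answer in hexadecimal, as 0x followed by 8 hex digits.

0xFD797E56

`port` follows `size` (1 B), `sample_rate` (1 B), `version` (4 B), so it starts at offset 1 + 1 + 4 = 6 and occupies 4 bytes.
Bytes at offsets 6..9: FD 79 7E 56.
In big-endian order the high byte comes first in memory.
The bytes are already most-significant first: 0xFD797E56.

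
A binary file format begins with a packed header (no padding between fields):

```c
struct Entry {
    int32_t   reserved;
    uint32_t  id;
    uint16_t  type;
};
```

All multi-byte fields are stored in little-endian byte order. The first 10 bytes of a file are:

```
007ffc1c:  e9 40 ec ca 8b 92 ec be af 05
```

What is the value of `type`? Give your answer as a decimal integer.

`type` follows `reserved` (4 B), `id` (4 B), so it starts at offset 4 + 4 = 8 and occupies 2 bytes.
Bytes at offsets 8..9: AF 05.
Little-endian: lowest address holds the least-significant byte.
Reassemble most-significant byte first: 05 AF → 0x05AF.
0x05AF = 1455.

1455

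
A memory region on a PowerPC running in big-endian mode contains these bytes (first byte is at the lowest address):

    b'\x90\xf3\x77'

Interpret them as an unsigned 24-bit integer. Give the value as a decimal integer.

Big-endian stores the most-significant byte at the lowest address.
The bytes are already most-significant first: 0x90F377.
0x90F377 = 9499511.

9499511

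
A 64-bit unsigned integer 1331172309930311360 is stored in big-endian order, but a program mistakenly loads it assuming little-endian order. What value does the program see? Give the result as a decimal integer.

13870589581680081170

1331172309930311360 in 64-bit hexadecimal is 0x12794629BC3B7EC0.
Stored big-endian, the bytes at ascending addresses are 12 79 46 29 BC 3B 7E C0.
Read back as little-endian, the first byte is least significant, giving 0xC07E3BBC29467912.
0xC07E3BBC29467912 = 13870589581680081170.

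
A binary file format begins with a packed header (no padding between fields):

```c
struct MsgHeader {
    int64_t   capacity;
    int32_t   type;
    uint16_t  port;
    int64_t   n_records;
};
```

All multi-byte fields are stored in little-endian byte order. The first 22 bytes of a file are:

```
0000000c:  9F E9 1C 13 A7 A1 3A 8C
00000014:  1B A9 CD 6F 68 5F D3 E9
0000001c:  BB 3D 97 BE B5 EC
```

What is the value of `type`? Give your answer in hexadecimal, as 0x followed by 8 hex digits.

0x6FCDA91B

`type` follows `capacity` (8 bytes), so it starts at byte offset 8 and occupies 4 bytes.
Bytes at offsets 8..11: 1B A9 CD 6F.
Little-endian stores the least-significant byte at the lowest address.
Reassemble most-significant byte first: 6F CD A9 1B → 0x6FCDA91B.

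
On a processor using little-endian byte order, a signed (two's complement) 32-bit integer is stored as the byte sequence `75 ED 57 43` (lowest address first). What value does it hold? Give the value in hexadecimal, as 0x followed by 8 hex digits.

0x4357ED75

In little-endian order the low byte comes first in memory.
Reassemble most-significant byte first: 43 57 ED 75 → 0x4357ED75.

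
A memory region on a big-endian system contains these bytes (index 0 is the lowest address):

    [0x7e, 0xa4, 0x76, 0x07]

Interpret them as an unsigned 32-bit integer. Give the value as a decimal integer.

Big-endian stores the most-significant byte at the lowest address.
The bytes are already most-significant first: 0x7EA47607.
0x7EA47607 = 2124707335.

2124707335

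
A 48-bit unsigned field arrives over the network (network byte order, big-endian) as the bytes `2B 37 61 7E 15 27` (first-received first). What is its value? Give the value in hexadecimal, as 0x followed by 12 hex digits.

0x2B37617E1527

Big-endian: lowest address holds the most-significant byte.
The bytes are already most-significant first: 0x2B37617E1527.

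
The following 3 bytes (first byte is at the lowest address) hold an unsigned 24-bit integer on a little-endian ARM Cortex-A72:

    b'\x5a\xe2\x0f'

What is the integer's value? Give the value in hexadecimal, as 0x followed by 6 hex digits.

0x0FE25A

In little-endian order the low byte comes first in memory.
Reassemble most-significant byte first: 0F E2 5A → 0x0FE25A.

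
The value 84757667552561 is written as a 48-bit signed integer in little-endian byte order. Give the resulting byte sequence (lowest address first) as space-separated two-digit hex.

31 9D AA 2E 16 4D

84757667552561 in hexadecimal, padded to 48 bits, is 0x4D162EAA9D31.
Split into bytes (most-significant first): 4D 16 2E AA 9D 31.
Little-endian stores the least-significant byte at the lowest address.
So at ascending addresses the bytes are 31 9D AA 2E 16 4D.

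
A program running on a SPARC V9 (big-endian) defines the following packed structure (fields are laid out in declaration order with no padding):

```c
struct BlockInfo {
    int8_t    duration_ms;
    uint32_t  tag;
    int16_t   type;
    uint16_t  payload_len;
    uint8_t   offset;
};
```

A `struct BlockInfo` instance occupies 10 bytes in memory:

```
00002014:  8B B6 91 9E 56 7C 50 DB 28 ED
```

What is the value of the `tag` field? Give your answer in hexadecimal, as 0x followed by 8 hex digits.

`tag` follows `duration_ms` (1 byte), so it starts at byte offset 1 and occupies 4 bytes.
Bytes at offsets 1..4: B6 91 9E 56.
In big-endian order the high byte comes first in memory.
The bytes are already most-significant first: 0xB6919E56.

0xB6919E56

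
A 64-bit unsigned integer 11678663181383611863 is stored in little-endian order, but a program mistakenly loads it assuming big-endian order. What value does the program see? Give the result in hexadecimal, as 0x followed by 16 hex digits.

0xD7B5CD8949F212A2

11678663181383611863 in 64-bit hexadecimal is 0xA212F24989CDB5D7.
Stored little-endian, the bytes at ascending addresses are D7 B5 CD 89 49 F2 12 A2.
Read back as big-endian, the last byte is least significant, giving 0xD7B5CD8949F212A2.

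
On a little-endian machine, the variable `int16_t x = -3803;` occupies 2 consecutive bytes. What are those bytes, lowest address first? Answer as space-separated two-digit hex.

25 F1

Two's complement of -3803 in 16 bits: 3803 = 0x0EDB; invert → 0xF124; add 1 → 0xF125.
Split into bytes (most-significant first): F1 25.
In little-endian order the low byte comes first in memory.
So at ascending addresses the bytes are 25 F1.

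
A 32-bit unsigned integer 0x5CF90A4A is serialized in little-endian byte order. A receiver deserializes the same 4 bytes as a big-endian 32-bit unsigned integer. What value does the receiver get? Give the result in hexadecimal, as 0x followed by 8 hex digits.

0x4A0AF95C

Stored little-endian, the bytes at ascending addresses are 4A 0A F9 5C.
Read back as big-endian, the last byte is least significant, giving 0x4A0AF95C.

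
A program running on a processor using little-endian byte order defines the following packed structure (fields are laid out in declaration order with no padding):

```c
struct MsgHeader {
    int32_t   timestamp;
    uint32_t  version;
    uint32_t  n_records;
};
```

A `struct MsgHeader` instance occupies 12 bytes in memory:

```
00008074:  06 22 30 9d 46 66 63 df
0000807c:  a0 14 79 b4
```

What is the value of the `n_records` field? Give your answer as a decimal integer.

3027834016

`n_records` follows `timestamp` (4 B), `version` (4 B), so it starts at offset 4 + 4 = 8 and occupies 4 bytes.
Bytes at offsets 8..11: A0 14 79 B4.
In little-endian order the low byte comes first in memory.
Reassemble most-significant byte first: B4 79 14 A0 → 0xB47914A0.
0xB47914A0 = 3027834016.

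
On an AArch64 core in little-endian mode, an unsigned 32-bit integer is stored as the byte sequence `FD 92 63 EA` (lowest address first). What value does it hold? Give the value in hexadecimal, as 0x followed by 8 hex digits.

Little-endian stores the least-significant byte at the lowest address.
Reassemble most-significant byte first: EA 63 92 FD → 0xEA6392FD.

0xEA6392FD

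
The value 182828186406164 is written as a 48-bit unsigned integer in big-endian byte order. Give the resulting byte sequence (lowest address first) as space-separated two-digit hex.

A6 48 01 1B 0D 14

182828186406164 in hexadecimal, padded to 48 bits, is 0xA648011B0D14.
Split into bytes (most-significant first): A6 48 01 1B 0D 14.
In big-endian order the high byte comes first in memory.
So the memory order matches the most-significant-first order: A6 48 01 1B 0D 14.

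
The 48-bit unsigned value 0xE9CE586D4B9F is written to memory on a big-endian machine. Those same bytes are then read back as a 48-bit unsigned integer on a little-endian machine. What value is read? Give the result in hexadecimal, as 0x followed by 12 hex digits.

0x9F4B6D58CEE9

Stored big-endian, the bytes at ascending addresses are E9 CE 58 6D 4B 9F.
Read back as little-endian, the first byte is least significant, giving 0x9F4B6D58CEE9.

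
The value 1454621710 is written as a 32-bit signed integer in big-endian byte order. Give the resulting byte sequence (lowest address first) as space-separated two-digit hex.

56 B3 C4 0E

1454621710 in hexadecimal, padded to 32 bits, is 0x56B3C40E.
Split into bytes (most-significant first): 56 B3 C4 0E.
Big-endian stores the most-significant byte at the lowest address.
So the memory order matches the most-significant-first order: 56 B3 C4 0E.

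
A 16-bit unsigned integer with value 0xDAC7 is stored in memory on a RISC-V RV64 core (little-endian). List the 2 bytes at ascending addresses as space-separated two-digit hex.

Split into bytes (most-significant first): DA C7.
In little-endian order the low byte comes first in memory.
So at ascending addresses the bytes are C7 DA.

C7 DA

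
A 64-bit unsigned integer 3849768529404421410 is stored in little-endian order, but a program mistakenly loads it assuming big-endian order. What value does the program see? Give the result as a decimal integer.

3849768529404421410 in 64-bit hexadecimal is 0x356D20149EA0E522.
Stored little-endian, the bytes at ascending addresses are 22 E5 A0 9E 14 20 6D 35.
Read back as big-endian, the last byte is least significant, giving 0x22E5A09E14206D35.
0x22E5A09E14206D35 = 2514592567759236405.

2514592567759236405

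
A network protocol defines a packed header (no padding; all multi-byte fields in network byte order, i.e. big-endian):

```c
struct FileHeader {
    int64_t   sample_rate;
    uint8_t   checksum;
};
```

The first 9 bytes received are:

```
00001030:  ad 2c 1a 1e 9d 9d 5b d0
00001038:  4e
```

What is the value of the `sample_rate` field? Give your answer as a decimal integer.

`sample_rate` is the first field, at byte offset 0, occupying 8 bytes.
Bytes at offsets 0..7: AD 2C 1A 1E 9D 9D 5B D0.
Big-endian stores the most-significant byte at the lowest address.
The bytes are already most-significant first: 0xAD2C1A1E9D9D5BD0.
Top bit is set, so as a signed 64-bit value this is 0xAD2C1A1E9D9D5BD0 − 2^64 = -5968366687377073200.

-5968366687377073200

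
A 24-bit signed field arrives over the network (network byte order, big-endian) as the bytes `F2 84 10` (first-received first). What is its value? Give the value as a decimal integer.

In big-endian order the high byte comes first in memory.
The bytes are already most-significant first: 0xF28410.
Top bit is set, so as a signed 24-bit value this is 0xF28410 − 2^24 = -883696.

-883696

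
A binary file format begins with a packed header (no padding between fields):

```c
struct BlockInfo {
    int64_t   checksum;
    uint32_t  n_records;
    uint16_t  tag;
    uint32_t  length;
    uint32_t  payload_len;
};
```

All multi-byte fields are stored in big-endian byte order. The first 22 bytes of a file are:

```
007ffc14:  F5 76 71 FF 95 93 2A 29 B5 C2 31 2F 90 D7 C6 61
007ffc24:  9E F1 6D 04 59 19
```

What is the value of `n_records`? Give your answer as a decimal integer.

`n_records` follows `checksum` (8 bytes), so it starts at byte offset 8 and occupies 4 bytes.
Bytes at offsets 8..11: B5 C2 31 2F.
In big-endian order the high byte comes first in memory.
The bytes are already most-significant first: 0xB5C2312F.
0xB5C2312F = 3049402671.

3049402671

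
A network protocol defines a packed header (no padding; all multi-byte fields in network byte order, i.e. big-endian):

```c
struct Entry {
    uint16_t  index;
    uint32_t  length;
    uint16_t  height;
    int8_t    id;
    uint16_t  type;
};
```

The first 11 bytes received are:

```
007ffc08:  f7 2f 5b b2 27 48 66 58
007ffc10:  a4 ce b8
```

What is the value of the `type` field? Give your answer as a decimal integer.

52920

`type` follows `index` (2 B), `length` (4 B), `height` (2 B), `id` (1 B), so it starts at offset 2 + 4 + 2 + 1 = 9 and occupies 2 bytes.
Bytes at offsets 9..10: CE B8.
In big-endian order the high byte comes first in memory.
The bytes are already most-significant first: 0xCEB8.
0xCEB8 = 52920.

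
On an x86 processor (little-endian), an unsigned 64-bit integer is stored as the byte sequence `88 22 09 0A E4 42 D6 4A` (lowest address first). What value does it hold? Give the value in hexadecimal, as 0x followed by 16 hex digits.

0x4AD642E40A092288

Little-endian stores the least-significant byte at the lowest address.
Reassemble most-significant byte first: 4A D6 42 E4 0A 09 22 88 → 0x4AD642E40A092288.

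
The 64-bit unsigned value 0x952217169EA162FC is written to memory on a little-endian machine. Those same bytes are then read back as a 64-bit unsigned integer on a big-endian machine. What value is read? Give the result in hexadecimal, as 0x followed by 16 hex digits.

0xFC62A19E16172295

Stored little-endian, the bytes at ascending addresses are FC 62 A1 9E 16 17 22 95.
Read back as big-endian, the last byte is least significant, giving 0xFC62A19E16172295.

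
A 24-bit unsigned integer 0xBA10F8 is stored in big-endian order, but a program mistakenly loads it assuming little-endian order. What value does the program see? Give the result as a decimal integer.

16257210

Stored big-endian, the bytes at ascending addresses are BA 10 F8.
Read back as little-endian, the first byte is least significant, giving 0xF810BA.
0xF810BA = 16257210.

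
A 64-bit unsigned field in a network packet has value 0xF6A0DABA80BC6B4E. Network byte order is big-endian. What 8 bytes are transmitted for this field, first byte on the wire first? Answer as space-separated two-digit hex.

F6 A0 DA BA 80 BC 6B 4E

Split into bytes (most-significant first): F6 A0 DA BA 80 BC 6B 4E.
In big-endian order the high byte comes first in memory.
So the memory order matches the most-significant-first order: F6 A0 DA BA 80 BC 6B 4E.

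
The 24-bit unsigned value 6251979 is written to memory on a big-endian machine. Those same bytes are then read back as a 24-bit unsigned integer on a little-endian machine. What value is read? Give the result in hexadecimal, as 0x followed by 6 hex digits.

6251979 in 24-bit hexadecimal is 0x5F65CB.
Stored big-endian, the bytes at ascending addresses are 5F 65 CB.
Read back as little-endian, the first byte is least significant, giving 0xCB655F.

0xCB655F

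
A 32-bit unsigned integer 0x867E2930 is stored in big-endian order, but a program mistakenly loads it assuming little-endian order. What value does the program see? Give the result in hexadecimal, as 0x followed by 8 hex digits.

0x30297E86

Stored big-endian, the bytes at ascending addresses are 86 7E 29 30.
Read back as little-endian, the first byte is least significant, giving 0x30297E86.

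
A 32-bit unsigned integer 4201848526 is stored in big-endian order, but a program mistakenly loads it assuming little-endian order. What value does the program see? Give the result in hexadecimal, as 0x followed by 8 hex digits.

0xCE1E73FA

4201848526 in 32-bit hexadecimal is 0xFA731ECE.
Stored big-endian, the bytes at ascending addresses are FA 73 1E CE.
Read back as little-endian, the first byte is least significant, giving 0xCE1E73FA.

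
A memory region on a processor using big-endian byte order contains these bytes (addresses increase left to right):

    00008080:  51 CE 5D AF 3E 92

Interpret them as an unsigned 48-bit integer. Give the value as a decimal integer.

89946776878738

In big-endian order the high byte comes first in memory.
The bytes are already most-significant first: 0x51CE5DAF3E92.
0x51CE5DAF3E92 = 89946776878738.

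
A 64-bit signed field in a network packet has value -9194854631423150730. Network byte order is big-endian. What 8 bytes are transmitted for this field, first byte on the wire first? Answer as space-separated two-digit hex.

80 65 50 6D DC AA F5 76

Two's complement of -9194854631423150730 in 64 bits: 9194854631423150730 = 0x7F9AAF9223550A8A; invert → 0x8065506DDCAAF575; add 1 → 0x8065506DDCAAF576.
Split into bytes (most-significant first): 80 65 50 6D DC AA F5 76.
In big-endian order the high byte comes first in memory.
So the memory order matches the most-significant-first order: 80 65 50 6D DC AA F5 76.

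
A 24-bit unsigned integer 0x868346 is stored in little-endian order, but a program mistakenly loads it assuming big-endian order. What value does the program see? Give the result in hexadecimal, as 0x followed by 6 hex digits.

Stored little-endian, the bytes at ascending addresses are 46 83 86.
Read back as big-endian, the last byte is least significant, giving 0x468386.

0x468386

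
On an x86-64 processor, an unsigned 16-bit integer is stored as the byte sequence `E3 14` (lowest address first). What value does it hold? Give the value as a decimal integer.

5347

In little-endian order the low byte comes first in memory.
Reassemble most-significant byte first: 14 E3 → 0x14E3.
0x14E3 = 5347.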